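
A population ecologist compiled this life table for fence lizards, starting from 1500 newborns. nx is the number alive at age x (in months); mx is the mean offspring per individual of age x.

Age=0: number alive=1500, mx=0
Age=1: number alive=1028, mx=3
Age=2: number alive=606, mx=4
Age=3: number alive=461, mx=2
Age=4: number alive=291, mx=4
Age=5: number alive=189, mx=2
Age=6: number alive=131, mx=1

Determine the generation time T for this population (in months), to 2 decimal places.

lx = nx/n0 = nx/1500: 1, 0.68533…, 0.404, 0.30733…, 0.194, 0.126, 0.08733…
lx·mx: 0, 2.056…, 1.616, 0.614667…, 0.776, 0.252, 0.087333… → R0 = 5.402…
x·lx·mx: 0, 2.056…, 3.232, 1.844…, 3.104, 1.26, 0.524… → Σ = 12.02…
T = 12.02… / 5.402… = 2.225102… → 2.23

2.23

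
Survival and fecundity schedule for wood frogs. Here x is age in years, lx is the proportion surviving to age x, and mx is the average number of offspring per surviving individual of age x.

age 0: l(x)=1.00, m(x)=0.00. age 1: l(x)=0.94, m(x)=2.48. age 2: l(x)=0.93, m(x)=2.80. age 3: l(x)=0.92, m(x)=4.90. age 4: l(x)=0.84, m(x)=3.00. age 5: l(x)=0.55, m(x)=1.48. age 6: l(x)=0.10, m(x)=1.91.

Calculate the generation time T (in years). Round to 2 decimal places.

lx·mx: 0, 2.3312, 2.604, 4.508, 2.52, 0.814, 0.191 → R0 = 12.9682
x·lx·mx: 0, 2.3312, 5.208, 13.524, 10.08, 4.07, 1.146 → Σ = 36.3592
T = 36.3592 / 12.9682 = 2.80372… → 2.80

2.80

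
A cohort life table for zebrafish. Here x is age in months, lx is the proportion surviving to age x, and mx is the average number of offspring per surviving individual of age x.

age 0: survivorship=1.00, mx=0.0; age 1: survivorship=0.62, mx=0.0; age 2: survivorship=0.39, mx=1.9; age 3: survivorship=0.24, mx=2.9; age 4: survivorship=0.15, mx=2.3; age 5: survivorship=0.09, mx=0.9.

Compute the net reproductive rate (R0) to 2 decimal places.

lx·mx by age: 0, 0, 0.741, 0.696, 0.345, 0.081
R0 = Σ lx·mx = 1.863 → 1.86

1.86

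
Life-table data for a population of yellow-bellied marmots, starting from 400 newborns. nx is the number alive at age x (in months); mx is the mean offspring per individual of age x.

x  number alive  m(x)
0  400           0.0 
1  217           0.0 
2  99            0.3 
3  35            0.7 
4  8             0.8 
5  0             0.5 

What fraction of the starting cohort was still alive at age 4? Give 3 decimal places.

0.020

l_4 = n_4/n_0 = 8/400 = 0.02 → 0.020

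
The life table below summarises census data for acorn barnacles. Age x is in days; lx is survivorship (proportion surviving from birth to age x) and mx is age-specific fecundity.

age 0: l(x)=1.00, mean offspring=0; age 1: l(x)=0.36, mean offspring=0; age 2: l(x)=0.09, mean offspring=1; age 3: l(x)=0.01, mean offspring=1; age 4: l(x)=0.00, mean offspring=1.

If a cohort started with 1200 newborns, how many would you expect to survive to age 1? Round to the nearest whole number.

Expected survivors = N0 · l_1 = 1200 × 0.36 = 432 → 432

432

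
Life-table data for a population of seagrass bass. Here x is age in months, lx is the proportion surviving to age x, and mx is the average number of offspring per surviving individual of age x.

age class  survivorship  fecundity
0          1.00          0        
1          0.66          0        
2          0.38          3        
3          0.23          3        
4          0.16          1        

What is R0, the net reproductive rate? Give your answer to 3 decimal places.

lx·mx by age: 0, 0, 1.14, 0.69, 0.16
R0 = Σ lx·mx = 1.99 → 1.990

1.990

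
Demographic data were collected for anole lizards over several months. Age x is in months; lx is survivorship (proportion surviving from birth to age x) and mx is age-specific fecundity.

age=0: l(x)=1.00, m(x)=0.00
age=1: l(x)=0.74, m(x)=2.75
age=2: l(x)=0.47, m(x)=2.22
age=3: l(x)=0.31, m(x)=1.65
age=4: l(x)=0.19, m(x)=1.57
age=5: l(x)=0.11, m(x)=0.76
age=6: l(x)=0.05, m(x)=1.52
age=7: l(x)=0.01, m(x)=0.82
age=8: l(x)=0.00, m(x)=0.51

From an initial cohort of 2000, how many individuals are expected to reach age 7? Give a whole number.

Expected survivors = N0 · l_7 = 2000 × 0.01 = 20 → 20

20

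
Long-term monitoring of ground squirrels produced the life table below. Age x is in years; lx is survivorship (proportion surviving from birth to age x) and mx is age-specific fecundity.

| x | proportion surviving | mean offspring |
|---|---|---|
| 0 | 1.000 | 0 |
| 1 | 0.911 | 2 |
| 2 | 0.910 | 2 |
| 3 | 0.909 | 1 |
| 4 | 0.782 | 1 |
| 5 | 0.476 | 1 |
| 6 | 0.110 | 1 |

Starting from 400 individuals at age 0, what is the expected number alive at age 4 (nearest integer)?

313

Expected survivors = N0 · l_4 = 400 × 0.782 = 312.8 → 313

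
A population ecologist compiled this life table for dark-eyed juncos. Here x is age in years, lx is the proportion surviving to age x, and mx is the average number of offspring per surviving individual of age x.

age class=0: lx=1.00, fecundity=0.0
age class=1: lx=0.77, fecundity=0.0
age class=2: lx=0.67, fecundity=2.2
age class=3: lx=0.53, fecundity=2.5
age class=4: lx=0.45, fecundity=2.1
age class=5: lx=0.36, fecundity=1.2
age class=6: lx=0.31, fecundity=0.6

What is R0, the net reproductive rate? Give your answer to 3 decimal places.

4.362

lx·mx by age: 0, 0, 1.474, 1.325, 0.945, 0.432, 0.186
R0 = Σ lx·mx = 4.362 → 4.362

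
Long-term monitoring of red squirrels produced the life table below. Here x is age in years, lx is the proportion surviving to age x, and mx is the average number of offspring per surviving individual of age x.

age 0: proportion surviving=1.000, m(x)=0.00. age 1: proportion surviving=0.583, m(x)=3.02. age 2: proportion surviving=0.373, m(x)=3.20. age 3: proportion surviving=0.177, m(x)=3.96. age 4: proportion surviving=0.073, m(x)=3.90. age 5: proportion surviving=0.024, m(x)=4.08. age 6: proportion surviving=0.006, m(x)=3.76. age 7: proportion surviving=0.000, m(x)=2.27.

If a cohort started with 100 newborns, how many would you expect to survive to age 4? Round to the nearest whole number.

Expected survivors = N0 · l_4 = 100 × 0.073 = 7.3 → 7

7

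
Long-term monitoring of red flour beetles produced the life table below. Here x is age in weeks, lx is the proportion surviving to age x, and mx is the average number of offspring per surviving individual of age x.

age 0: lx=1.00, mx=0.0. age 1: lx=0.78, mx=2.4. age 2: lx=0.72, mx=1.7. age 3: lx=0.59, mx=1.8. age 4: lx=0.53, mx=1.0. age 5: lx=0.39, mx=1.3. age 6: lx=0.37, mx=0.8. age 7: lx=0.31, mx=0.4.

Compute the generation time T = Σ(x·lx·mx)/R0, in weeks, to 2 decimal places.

lx·mx: 0, 1.872, 1.224, 1.062, 0.53, 0.507, 0.296, 0.124 → R0 = 5.615
x·lx·mx: 0, 1.872, 2.448, 3.186, 2.12, 2.535, 1.776, 0.868 → Σ = 14.805
T = 14.805 / 5.615 = 2.636687… → 2.64

2.64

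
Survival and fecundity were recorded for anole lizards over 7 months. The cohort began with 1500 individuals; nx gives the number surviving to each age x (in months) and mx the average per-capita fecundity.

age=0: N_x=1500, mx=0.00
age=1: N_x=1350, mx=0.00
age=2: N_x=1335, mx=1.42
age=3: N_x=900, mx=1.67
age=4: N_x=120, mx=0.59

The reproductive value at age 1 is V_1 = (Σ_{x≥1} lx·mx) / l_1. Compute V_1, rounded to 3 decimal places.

2.570

lx = nx/n0 = nx/1500: 1, 0.9, 0.89, 0.6, 0.08
lx·mx for x ≥ 1: 0, 1.2638, 1.002, 0.0472 → sum = 2.313
V_1 = 2.313 / l_1 = 2.313 / 0.9 = 2.57 → 2.570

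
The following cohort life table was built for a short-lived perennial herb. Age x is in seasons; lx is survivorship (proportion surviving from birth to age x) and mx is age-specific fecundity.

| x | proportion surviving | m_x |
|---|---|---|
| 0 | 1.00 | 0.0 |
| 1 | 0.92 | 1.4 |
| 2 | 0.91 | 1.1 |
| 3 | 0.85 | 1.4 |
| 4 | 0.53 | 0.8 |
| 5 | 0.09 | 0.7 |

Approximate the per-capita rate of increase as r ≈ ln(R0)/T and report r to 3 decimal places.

0.616

R0 = Σ lx·mx = 0 + 1.288 + 1.001 + 1.19 + 0.424 + 0.063 = 3.966
Σ x·lx·mx = 8.871; T = 8.871/3.966 = 2.23676…
r ≈ ln(R0)/T = ln(3.966)/2.23676… = 0.61596… → 0.616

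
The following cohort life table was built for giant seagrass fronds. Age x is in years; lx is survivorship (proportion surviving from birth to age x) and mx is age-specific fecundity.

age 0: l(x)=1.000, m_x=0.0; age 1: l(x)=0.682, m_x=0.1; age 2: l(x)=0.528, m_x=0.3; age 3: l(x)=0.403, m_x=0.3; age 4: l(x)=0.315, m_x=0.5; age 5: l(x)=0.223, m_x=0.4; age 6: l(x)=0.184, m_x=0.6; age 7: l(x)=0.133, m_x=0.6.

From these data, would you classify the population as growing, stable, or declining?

R0 = Σ lx·mx = 0 + 0.0682 + 0.1584 + 0.1209 + 0.1575 + 0.0892 + 0.1104 + 0.0798 = 0.7844
R0 < 1, so the population is declining.

declining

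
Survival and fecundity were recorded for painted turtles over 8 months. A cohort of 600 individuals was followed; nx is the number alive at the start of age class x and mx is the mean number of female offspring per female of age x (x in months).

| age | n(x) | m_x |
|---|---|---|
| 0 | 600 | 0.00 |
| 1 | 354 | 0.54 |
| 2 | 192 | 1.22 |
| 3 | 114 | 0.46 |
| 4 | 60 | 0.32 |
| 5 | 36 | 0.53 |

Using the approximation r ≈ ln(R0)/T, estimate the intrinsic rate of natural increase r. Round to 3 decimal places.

-0.079

lx = nx/n0 = nx/600: 1, 0.59, 0.32, 0.19, 0.1, 0.06
R0 = Σ lx·mx = 0 + 0.3186 + 0.3904 + 0.0874 + 0.032 + 0.0318 = 0.8602
Σ x·lx·mx = 1.6486; T = 1.6486/0.8602 = 1.91653…
r ≈ ln(R0)/T = ln(0.8602)/1.91653… = -0.07857… → -0.079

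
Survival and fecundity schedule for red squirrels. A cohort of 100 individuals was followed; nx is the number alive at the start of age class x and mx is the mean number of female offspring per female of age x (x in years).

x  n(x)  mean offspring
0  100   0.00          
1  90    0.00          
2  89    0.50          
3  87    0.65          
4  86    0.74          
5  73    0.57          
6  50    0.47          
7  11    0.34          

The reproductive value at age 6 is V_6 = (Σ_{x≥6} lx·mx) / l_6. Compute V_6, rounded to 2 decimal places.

0.54

lx = nx/n0 = nx/100: 1, 0.9, 0.89, 0.87, 0.86, 0.73, 0.5, 0.11
lx·mx for x ≥ 6: 0.235, 0.0374 → sum = 0.2724
V_6 = 0.2724 / l_6 = 0.2724 / 0.5 = 0.5448 → 0.54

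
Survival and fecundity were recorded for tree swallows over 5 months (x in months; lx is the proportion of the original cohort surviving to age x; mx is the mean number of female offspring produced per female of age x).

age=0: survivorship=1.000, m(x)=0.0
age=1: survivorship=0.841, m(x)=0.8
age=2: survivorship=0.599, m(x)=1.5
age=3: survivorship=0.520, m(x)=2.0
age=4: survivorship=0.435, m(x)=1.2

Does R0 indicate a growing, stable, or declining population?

growing

R0 = Σ lx·mx = 0 + 0.6728 + 0.8985 + 1.04 + 0.522 = 3.1333
R0 > 1, so the population is growing.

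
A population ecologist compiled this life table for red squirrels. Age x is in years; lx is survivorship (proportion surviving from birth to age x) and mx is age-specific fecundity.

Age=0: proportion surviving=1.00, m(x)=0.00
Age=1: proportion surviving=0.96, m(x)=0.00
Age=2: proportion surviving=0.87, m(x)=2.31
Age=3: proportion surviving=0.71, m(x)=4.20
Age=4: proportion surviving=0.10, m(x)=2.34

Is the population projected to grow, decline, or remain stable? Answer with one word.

R0 = Σ lx·mx = 0 + 0 + 2.0097 + 2.982 + 0.234 = 5.2257
R0 > 1, so the population is growing.

growing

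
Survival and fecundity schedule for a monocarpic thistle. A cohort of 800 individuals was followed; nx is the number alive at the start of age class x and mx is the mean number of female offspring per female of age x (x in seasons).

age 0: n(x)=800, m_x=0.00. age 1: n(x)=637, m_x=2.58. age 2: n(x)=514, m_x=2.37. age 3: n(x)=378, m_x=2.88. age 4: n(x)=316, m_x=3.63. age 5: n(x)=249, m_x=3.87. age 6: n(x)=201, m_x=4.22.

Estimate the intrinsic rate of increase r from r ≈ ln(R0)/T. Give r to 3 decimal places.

lx = nx/n0 = nx/800: 1, 0.79625, 0.6425, 0.4725, 0.395, 0.31125, 0.25125
R0 = Σ lx·mx = 0 + 2.05433… + 1.52273… + 1.3608… + 1.43385 + 1.20454… + 1.06028… = 8.636513…
Σ x·lx·mx = 27.301913…; T = 27.301913…/8.636513… = 3.16122…
r ≈ ln(R0)/T = ln(8.636513…)/3.16122… = 0.68201… → 0.682

0.682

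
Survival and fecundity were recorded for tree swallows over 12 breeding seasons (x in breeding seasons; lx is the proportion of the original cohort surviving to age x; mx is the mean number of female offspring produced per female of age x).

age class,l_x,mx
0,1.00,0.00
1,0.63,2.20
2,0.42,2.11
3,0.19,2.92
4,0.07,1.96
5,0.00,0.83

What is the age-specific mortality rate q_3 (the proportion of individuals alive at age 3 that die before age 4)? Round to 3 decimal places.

0.632

q_3 = (l_3 − l_4) / l_3 = (0.19 − 0.07) / 0.19
     = 0.12 / 0.19 = 0.631579… → 0.632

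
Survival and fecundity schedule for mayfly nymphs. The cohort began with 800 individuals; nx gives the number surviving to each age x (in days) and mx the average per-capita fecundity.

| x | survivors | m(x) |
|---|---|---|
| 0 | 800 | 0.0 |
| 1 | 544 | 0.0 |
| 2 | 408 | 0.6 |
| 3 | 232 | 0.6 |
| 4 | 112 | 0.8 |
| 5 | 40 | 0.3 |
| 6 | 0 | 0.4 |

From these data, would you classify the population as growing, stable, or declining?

lx = nx/n0 = nx/800: 1, 0.68, 0.51, 0.29, 0.14, 0.05, 0
R0 = Σ lx·mx = 0 + 0 + 0.306 + 0.174 + 0.112 + 0.015 + 0 = 0.607
R0 < 1, so the population is declining.

declining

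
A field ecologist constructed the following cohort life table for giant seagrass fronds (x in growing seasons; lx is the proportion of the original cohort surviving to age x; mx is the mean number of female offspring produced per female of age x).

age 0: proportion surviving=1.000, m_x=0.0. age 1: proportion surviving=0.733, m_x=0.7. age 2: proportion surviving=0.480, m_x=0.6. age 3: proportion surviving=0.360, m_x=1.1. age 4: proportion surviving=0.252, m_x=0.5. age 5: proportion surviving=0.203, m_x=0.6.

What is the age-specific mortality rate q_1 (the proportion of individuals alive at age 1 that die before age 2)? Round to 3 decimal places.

0.345

q_1 = (l_1 − l_2) / l_1 = (0.733 − 0.48) / 0.733
     = 0.253 / 0.733 = 0.345157… → 0.345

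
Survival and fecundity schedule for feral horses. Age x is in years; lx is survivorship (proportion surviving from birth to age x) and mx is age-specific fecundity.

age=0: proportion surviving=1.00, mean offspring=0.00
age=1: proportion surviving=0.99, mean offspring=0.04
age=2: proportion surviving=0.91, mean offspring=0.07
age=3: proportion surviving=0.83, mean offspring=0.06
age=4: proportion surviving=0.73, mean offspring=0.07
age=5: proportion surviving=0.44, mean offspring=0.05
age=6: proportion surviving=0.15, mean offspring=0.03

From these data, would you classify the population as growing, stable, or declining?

declining

R0 = Σ lx·mx = 0 + 0.0396 + 0.0637 + 0.0498 + 0.0511 + 0.022 + 0.0045 = 0.2307
R0 < 1, so the population is declining.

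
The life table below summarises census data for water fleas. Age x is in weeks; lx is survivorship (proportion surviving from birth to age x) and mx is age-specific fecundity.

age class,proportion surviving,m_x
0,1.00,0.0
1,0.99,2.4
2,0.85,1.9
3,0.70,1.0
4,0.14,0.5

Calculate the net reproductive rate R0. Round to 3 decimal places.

lx·mx by age: 0, 2.376, 1.615, 0.7, 0.07
R0 = Σ lx·mx = 4.761 → 4.761

4.761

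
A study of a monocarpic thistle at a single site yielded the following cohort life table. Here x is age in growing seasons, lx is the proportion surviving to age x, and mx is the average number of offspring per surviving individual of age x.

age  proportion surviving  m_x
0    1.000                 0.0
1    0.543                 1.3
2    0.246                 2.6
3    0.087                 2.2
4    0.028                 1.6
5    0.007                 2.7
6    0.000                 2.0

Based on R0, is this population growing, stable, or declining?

growing

R0 = Σ lx·mx = 0 + 0.7059 + 0.6396 + 0.1914 + 0.0448 + 0.0189 + 0 = 1.6006
R0 > 1, so the population is growing.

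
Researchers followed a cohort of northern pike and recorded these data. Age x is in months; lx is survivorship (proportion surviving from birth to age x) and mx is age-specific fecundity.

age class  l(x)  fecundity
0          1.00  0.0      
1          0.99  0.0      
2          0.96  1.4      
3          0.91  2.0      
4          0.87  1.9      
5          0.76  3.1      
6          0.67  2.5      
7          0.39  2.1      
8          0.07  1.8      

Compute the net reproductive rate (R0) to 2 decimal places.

9.79

lx·mx by age: 0, 0, 1.344, 1.82, 1.653, 2.356, 1.675, 0.819, 0.126
R0 = Σ lx·mx = 9.793 → 9.79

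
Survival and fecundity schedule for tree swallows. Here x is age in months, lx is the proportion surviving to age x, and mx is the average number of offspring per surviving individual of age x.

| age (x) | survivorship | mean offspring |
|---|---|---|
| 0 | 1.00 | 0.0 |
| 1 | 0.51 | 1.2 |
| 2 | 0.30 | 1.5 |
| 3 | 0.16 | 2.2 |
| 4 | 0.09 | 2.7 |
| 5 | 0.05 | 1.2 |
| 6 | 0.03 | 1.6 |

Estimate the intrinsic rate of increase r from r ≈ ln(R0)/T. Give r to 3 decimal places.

R0 = Σ lx·mx = 0 + 0.612 + 0.45 + 0.352 + 0.243 + 0.06 + 0.048 = 1.765
Σ x·lx·mx = 4.128; T = 4.128/1.765 = 2.33881…
r ≈ ln(R0)/T = ln(1.765)/2.33881… = 0.24292… → 0.243

0.243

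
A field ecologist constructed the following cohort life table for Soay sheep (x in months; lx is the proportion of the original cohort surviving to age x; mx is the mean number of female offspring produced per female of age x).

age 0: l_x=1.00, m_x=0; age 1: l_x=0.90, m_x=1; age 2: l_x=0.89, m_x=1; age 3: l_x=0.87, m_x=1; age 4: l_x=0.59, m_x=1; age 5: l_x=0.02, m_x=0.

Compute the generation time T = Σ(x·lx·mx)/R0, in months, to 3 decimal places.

lx·mx: 0, 0.9, 0.89, 0.87, 0.59, 0 → R0 = 3.25
x·lx·mx: 0, 0.9, 1.78, 2.61, 2.36, 0 → Σ = 7.65
T = 7.65 / 3.25 = 2.353846… → 2.354

2.354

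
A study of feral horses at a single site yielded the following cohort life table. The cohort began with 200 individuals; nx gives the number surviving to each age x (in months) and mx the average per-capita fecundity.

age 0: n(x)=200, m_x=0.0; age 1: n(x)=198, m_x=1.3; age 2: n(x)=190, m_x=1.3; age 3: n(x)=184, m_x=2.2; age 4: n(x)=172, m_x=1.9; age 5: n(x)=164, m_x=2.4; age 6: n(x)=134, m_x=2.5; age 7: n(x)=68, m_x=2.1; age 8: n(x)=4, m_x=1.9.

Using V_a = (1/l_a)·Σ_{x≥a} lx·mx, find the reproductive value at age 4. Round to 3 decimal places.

lx = nx/n0 = nx/200: 1, 0.99, 0.95, 0.92, 0.86, 0.82, 0.67, 0.34, 0.02
lx·mx for x ≥ 4: 1.634, 1.968, 1.675, 0.714, 0.038 → sum = 6.029
V_4 = 6.029 / l_4 = 6.029 / 0.86 = 7.010465… → 7.010

7.010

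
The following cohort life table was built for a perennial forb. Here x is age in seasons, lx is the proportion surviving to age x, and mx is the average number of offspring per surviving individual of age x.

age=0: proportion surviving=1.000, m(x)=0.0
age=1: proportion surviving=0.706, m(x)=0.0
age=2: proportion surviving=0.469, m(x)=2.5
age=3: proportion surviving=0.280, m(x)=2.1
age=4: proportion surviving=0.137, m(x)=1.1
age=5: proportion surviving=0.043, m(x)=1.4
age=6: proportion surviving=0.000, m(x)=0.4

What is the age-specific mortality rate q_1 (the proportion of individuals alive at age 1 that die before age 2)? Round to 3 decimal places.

q_1 = (l_1 − l_2) / l_1 = (0.706 − 0.469) / 0.706
     = 0.237 / 0.706 = 0.335694… → 0.336

0.336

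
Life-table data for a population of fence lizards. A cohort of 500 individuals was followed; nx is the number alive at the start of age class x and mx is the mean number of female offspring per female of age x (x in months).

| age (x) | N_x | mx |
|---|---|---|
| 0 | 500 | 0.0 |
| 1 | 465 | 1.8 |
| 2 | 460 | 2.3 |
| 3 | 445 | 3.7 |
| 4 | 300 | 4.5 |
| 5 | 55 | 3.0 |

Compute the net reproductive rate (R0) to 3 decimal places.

10.113

lx = nx/n0 = nx/500: 1, 0.93, 0.92, 0.89, 0.6, 0.11
lx·mx by age: 0, 1.674, 2.116, 3.293, 2.7, 0.33
R0 = Σ lx·mx = 10.113 → 10.113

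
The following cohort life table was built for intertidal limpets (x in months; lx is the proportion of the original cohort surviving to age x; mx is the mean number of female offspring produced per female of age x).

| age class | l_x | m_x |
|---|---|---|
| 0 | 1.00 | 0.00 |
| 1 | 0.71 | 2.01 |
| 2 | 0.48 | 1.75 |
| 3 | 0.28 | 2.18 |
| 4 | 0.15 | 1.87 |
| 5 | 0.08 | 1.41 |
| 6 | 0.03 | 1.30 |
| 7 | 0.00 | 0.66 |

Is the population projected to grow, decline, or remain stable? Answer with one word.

growing

R0 = Σ lx·mx = 0 + 1.4271 + 0.84 + 0.6104 + 0.2805 + 0.1128 + 0.039 + 0 = 3.3098
R0 > 1, so the population is growing.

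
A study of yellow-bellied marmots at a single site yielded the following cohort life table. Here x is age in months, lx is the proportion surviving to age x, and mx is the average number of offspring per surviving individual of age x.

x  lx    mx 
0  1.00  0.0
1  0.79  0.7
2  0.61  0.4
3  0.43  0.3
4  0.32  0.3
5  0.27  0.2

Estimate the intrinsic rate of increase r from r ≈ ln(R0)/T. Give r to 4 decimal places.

0.0379

R0 = Σ lx·mx = 0 + 0.553 + 0.244 + 0.129 + 0.096 + 0.054 = 1.076
Σ x·lx·mx = 2.082; T = 2.082/1.076 = 1.93494…
r ≈ ln(R0)/T = ln(1.076)/1.93494… = 0.037857… → 0.0379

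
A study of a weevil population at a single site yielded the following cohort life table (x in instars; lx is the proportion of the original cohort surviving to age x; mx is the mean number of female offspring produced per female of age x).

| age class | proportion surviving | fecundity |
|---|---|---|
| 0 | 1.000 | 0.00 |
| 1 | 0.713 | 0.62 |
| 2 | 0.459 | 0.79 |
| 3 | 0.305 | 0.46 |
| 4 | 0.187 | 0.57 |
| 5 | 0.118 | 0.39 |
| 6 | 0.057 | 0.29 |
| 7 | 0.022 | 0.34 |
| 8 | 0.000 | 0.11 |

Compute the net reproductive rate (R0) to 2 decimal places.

1.12

lx·mx by age: 0, 0.44206, 0.36261, 0.1403, 0.10659, 0.04602, 0.01653, 0.00748, 0
R0 = Σ lx·mx = 1.12159 → 1.12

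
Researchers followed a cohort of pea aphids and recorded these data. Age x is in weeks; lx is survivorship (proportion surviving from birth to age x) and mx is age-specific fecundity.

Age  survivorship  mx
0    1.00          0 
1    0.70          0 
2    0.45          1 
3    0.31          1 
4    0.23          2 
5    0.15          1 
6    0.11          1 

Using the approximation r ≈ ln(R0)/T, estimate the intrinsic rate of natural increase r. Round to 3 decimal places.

R0 = Σ lx·mx = 0 + 0 + 0.45 + 0.31 + 0.46 + 0.15 + 0.11 = 1.48
Σ x·lx·mx = 5.08; T = 5.08/1.48 = 3.43243…
r ≈ ln(R0)/T = ln(1.48)/3.43243… = 0.11422… → 0.114

0.114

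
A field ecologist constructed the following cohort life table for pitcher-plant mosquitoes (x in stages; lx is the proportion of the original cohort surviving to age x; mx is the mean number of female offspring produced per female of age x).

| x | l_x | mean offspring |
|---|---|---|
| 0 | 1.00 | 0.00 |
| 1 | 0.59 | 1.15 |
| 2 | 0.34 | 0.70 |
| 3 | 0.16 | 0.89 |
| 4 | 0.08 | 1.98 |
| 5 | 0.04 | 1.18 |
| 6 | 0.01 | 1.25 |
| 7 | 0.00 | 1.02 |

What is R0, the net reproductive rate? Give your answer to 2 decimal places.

lx·mx by age: 0, 0.6785, 0.238, 0.1424, 0.1584, 0.0472, 0.0125, 0
R0 = Σ lx·mx = 1.277 → 1.28

1.28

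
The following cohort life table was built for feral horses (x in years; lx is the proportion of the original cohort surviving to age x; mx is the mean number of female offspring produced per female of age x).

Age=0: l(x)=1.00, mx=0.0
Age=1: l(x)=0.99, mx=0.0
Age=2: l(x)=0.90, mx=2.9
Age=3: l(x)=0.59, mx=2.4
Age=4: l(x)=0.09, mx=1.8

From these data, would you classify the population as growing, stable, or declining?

R0 = Σ lx·mx = 0 + 0 + 2.61 + 1.416 + 0.162 = 4.188
R0 > 1, so the population is growing.

growing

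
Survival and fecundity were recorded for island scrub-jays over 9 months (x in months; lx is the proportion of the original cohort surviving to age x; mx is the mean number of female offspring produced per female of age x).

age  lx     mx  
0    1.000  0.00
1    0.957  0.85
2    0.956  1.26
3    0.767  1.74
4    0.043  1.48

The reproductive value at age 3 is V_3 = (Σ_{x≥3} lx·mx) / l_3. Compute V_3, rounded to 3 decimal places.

lx·mx for x ≥ 3: 1.33458, 0.06364 → sum = 1.39822
V_3 = 1.39822 / l_3 = 1.39822 / 0.767 = 1.822973… → 1.823

1.823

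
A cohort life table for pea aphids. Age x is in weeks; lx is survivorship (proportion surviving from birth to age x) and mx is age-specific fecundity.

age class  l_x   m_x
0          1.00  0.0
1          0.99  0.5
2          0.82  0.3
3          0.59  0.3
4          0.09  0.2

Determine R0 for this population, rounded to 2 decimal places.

lx·mx by age: 0, 0.495, 0.246, 0.177, 0.018
R0 = Σ lx·mx = 0.936 → 0.94

0.94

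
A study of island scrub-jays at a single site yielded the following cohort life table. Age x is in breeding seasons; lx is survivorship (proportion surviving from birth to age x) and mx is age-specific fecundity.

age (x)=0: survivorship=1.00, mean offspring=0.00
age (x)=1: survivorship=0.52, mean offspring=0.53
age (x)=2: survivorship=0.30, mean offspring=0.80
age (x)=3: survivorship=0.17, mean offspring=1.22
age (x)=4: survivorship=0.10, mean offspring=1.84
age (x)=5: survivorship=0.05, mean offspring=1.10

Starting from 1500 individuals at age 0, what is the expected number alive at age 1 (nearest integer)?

Expected survivors = N0 · l_1 = 1500 × 0.52 = 780 → 780

780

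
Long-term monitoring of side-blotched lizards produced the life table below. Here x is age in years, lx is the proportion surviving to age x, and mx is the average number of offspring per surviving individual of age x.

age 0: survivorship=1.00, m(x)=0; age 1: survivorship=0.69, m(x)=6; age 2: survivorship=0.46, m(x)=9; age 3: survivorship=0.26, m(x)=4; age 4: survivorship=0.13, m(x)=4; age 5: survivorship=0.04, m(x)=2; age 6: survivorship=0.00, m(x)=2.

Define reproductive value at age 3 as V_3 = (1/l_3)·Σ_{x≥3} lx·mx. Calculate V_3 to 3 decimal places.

lx·mx for x ≥ 3: 1.04, 0.52, 0.08, 0 → sum = 1.64
V_3 = 1.64 / l_3 = 1.64 / 0.26 = 6.307692… → 6.308

6.308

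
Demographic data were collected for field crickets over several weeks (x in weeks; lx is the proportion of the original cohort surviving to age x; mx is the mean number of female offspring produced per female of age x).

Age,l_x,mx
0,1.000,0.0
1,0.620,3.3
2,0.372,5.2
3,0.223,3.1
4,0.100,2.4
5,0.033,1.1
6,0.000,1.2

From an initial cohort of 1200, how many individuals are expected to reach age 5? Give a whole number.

40

Expected survivors = N0 · l_5 = 1200 × 0.033 = 39.6 → 40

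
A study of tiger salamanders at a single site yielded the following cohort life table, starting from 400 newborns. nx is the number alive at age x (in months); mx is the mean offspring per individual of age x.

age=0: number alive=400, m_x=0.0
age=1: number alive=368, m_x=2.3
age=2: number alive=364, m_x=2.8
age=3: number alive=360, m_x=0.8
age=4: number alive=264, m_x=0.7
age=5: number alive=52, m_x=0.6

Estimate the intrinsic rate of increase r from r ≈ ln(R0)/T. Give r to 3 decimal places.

lx = nx/n0 = nx/400: 1, 0.92, 0.91, 0.9, 0.66, 0.13
R0 = Σ lx·mx = 0 + 2.116 + 2.548 + 0.72 + 0.462 + 0.078 = 5.924
Σ x·lx·mx = 11.61; T = 11.61/5.924 = 1.95982…
r ≈ ln(R0)/T = ln(5.924)/1.95982… = 0.90774… → 0.908

0.908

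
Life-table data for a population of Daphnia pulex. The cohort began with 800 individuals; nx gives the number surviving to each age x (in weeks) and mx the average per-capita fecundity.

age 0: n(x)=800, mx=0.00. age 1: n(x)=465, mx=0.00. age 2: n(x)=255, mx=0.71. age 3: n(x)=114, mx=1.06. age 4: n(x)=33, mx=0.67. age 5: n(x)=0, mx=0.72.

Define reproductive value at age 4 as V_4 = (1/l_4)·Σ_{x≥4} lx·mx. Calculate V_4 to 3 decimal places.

lx = nx/n0 = nx/800: 1, 0.58125, 0.31875, 0.1425, 0.04125, 0
lx·mx for x ≥ 4: 0.027638…, 0 → sum = 0.027638…
V_4 = 0.027638… / l_4 = 0.027638… / 0.04125 = 0.67 → 0.670

0.670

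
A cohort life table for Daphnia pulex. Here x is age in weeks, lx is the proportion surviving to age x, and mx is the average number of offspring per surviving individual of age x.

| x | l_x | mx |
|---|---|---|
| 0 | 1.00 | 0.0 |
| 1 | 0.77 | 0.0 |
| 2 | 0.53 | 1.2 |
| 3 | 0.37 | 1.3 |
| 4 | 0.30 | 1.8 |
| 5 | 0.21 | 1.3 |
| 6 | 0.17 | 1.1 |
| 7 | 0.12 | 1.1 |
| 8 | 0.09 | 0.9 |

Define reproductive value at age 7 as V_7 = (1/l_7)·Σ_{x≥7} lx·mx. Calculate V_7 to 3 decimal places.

1.775

lx·mx for x ≥ 7: 0.132, 0.081 → sum = 0.213
V_7 = 0.213 / l_7 = 0.213 / 0.12 = 1.775 → 1.775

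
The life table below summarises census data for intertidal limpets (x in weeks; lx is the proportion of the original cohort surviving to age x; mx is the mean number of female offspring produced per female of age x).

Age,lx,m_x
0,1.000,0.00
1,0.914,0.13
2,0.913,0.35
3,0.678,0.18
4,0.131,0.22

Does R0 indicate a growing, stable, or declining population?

declining

R0 = Σ lx·mx = 0 + 0.11882 + 0.31955 + 0.12204 + 0.02882 = 0.58923
R0 < 1, so the population is declining.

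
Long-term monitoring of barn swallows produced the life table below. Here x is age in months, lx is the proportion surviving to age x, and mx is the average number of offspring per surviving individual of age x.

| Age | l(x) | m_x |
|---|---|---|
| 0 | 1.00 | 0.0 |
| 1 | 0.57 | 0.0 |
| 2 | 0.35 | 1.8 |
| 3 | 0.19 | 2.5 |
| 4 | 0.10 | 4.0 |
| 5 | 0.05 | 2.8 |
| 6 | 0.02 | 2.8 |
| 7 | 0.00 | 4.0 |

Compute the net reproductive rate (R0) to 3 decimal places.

lx·mx by age: 0, 0, 0.63, 0.475, 0.4, 0.14, 0.056, 0
R0 = Σ lx·mx = 1.701 → 1.701

1.701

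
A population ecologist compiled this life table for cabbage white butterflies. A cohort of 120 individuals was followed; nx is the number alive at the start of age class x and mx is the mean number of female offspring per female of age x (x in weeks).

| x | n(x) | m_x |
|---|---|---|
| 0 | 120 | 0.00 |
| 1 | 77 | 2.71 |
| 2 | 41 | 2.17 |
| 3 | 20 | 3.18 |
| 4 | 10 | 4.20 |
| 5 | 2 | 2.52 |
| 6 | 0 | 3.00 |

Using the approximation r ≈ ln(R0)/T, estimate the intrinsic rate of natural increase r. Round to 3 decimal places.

lx = nx/n0 = nx/120: 1, 0.64167…, 0.34167…, 0.16667…, 0.08333…, 0.01667…, 0
R0 = Σ lx·mx = 0 + 1.73892… + 0.74142… + 0.53… + 0.35… + 0.042… + 0 = 3.402333…
Σ x·lx·mx = 6.42175…; T = 6.42175…/3.402333… = 1.88745…
r ≈ ln(R0)/T = ln(3.402333…)/1.88745… = 0.64874… → 0.649

0.649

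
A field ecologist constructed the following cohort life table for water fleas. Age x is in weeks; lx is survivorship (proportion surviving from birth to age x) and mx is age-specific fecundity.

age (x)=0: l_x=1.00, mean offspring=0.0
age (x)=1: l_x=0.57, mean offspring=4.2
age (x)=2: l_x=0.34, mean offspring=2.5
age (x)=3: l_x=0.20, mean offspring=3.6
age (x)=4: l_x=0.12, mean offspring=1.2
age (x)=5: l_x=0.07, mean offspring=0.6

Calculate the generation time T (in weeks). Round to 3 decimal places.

lx·mx: 0, 2.394, 0.85, 0.72, 0.144, 0.042 → R0 = 4.15
x·lx·mx: 0, 2.394, 1.7, 2.16, 0.576, 0.21 → Σ = 7.04
T = 7.04 / 4.15 = 1.696386… → 1.696

1.696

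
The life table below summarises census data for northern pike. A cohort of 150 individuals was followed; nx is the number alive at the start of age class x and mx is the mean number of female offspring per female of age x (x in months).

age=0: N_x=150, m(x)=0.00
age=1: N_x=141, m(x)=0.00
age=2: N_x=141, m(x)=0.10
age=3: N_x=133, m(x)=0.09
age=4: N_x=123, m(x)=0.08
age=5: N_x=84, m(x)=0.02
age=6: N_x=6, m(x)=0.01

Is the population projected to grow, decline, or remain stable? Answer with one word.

lx = nx/n0 = nx/150: 1, 0.94, 0.94, 0.88667…, 0.82, 0.56, 0.04
R0 = Σ lx·mx = 0 + 0 + 0.094 + 0.0798… + 0.0656 + 0.0112 + 0.0004 = 0.251…
R0 < 1, so the population is declining.

declining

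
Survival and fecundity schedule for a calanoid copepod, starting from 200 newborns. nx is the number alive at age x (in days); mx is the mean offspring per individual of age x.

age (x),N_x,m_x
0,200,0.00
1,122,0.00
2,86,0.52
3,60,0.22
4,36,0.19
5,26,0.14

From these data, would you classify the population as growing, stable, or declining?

declining

lx = nx/n0 = nx/200: 1, 0.61, 0.43, 0.3, 0.18, 0.13
R0 = Σ lx·mx = 0 + 0 + 0.2236 + 0.066 + 0.0342 + 0.0182 = 0.342
R0 < 1, so the population is declining.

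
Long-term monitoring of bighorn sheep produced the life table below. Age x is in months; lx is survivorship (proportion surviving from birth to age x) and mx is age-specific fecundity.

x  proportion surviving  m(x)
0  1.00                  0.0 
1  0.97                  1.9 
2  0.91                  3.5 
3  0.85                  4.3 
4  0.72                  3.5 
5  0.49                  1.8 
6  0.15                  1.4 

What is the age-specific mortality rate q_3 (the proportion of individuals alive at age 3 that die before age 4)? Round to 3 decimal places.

0.153

q_3 = (l_3 − l_4) / l_3 = (0.85 − 0.72) / 0.85
     = 0.13 / 0.85 = 0.152941… → 0.153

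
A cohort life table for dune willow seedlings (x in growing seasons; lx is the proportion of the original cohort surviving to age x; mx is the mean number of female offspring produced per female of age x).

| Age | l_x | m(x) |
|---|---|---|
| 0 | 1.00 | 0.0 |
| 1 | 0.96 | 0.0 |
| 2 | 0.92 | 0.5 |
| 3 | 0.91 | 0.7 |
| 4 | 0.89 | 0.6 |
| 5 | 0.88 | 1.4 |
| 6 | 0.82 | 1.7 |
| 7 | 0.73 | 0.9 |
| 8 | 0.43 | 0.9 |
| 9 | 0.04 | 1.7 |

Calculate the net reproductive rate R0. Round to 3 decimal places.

lx·mx by age: 0, 0, 0.46, 0.637, 0.534, 1.232, 1.394, 0.657, 0.387, 0.068
R0 = Σ lx·mx = 5.369 → 5.369

5.369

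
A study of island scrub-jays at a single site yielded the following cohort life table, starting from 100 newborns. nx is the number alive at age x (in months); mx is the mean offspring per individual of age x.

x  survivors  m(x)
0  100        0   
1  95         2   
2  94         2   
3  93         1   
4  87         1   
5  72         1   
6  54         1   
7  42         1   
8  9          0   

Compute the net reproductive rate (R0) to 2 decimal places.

7.26

lx = nx/n0 = nx/100: 1, 0.95, 0.94, 0.93, 0.87, 0.72, 0.54, 0.42, 0.09
lx·mx by age: 0, 1.9, 1.88, 0.93, 0.87, 0.72, 0.54, 0.42, 0
R0 = Σ lx·mx = 7.26 → 7.26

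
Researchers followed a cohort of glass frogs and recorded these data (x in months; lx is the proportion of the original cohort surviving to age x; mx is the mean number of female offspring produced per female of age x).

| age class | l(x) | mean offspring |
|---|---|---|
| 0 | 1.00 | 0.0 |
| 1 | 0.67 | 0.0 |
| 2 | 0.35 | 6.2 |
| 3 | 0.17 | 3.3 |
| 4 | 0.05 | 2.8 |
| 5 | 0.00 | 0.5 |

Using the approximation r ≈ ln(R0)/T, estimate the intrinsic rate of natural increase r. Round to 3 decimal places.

R0 = Σ lx·mx = 0 + 0 + 2.17 + 0.561 + 0.14 + 0 = 2.871
Σ x·lx·mx = 6.583; T = 6.583/2.871 = 2.29293…
r ≈ ln(R0)/T = ln(2.871)/2.29293… = 0.45996… → 0.460

0.460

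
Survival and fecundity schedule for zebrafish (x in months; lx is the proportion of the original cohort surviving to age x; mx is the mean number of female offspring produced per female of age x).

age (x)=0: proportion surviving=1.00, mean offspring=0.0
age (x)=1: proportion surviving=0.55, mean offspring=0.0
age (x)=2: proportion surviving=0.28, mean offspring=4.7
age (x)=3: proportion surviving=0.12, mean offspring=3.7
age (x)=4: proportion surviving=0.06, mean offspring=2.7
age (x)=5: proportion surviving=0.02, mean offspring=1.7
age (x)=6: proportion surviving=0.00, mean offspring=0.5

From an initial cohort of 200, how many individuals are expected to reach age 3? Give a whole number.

24

Expected survivors = N0 · l_3 = 200 × 0.12 = 24 → 24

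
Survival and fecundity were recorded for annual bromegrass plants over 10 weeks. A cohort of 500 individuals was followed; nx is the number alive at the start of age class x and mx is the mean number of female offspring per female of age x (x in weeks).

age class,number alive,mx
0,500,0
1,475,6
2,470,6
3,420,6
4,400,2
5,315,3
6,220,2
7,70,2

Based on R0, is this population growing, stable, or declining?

growing

lx = nx/n0 = nx/500: 1, 0.95, 0.94, 0.84, 0.8, 0.63, 0.44, 0.14
R0 = Σ lx·mx = 0 + 5.7 + 5.64 + 5.04 + 1.6 + 1.89 + 0.88 + 0.28 = 21.03
R0 > 1, so the population is growing.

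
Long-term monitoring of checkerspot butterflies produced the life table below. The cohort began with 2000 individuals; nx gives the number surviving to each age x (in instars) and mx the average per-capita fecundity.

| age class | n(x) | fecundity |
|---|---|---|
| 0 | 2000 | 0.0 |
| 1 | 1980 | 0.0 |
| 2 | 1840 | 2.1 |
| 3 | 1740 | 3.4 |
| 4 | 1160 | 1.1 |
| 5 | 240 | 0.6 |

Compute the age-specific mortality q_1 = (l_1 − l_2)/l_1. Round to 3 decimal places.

0.071

lx = nx/n0 = nx/2000: 1, 0.99, 0.92, 0.87, 0.58, 0.12
q_1 = (l_1 − l_2) / l_1 = (0.99 − 0.92) / 0.99
     = 0.07 / 0.99 = 0.070707… → 0.071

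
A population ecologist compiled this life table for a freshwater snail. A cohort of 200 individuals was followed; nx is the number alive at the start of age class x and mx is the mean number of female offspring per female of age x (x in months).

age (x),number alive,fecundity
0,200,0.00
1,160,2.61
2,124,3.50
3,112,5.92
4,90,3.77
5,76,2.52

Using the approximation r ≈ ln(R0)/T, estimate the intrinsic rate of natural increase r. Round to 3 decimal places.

lx = nx/n0 = nx/200: 1, 0.8, 0.62, 0.56, 0.45, 0.38
R0 = Σ lx·mx = 0 + 2.088 + 2.17 + 3.3152 + 1.6965 + 0.9576 = 10.2273
Σ x·lx·mx = 27.9476; T = 27.9476/10.2273 = 2.73265…
r ≈ ln(R0)/T = ln(10.2273)/2.73265… = 0.85085… → 0.851

0.851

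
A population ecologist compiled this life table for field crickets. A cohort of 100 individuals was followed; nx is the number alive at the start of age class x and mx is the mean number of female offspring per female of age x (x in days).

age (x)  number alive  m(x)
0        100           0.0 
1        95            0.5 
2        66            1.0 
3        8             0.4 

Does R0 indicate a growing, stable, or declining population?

lx = nx/n0 = nx/100: 1, 0.95, 0.66, 0.08
R0 = Σ lx·mx = 0 + 0.475 + 0.66 + 0.032 = 1.167
R0 > 1, so the population is growing.

growing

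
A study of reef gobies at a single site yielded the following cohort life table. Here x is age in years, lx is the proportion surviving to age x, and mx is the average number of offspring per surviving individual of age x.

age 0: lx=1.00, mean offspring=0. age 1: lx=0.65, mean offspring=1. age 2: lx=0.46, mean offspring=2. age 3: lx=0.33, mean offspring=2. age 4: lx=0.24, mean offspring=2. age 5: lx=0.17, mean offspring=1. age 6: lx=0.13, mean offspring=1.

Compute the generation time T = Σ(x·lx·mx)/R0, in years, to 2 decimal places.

2.66

lx·mx: 0, 0.65, 0.92, 0.66, 0.48, 0.17, 0.13 → R0 = 3.01
x·lx·mx: 0, 0.65, 1.84, 1.98, 1.92, 0.85, 0.78 → Σ = 8.02
T = 8.02 / 3.01 = 2.664452… → 2.66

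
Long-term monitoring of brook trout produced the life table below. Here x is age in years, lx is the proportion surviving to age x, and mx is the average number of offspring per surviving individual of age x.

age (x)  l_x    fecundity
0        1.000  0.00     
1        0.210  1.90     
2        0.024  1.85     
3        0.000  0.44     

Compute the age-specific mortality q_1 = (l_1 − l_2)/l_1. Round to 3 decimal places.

0.886

q_1 = (l_1 − l_2) / l_1 = (0.21 − 0.024) / 0.21
     = 0.186 / 0.21 = 0.885714… → 0.886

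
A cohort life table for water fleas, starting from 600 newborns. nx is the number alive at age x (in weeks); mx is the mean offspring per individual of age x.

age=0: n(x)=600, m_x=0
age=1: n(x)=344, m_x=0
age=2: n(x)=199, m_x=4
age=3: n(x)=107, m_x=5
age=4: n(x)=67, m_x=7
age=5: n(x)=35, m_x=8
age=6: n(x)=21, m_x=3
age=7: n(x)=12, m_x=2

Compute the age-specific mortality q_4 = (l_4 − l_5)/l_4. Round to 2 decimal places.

lx = nx/n0 = nx/600: 1, 0.57333…, 0.33167…, 0.17833…, 0.11167…, 0.05833…, 0.035, 0.02
q_4 = (l_4 − l_5) / l_4 = (0.111667… − 0.058333…) / 0.111667…
     = 0.053333… / 0.111667… = 0.477612… → 0.48

0.48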